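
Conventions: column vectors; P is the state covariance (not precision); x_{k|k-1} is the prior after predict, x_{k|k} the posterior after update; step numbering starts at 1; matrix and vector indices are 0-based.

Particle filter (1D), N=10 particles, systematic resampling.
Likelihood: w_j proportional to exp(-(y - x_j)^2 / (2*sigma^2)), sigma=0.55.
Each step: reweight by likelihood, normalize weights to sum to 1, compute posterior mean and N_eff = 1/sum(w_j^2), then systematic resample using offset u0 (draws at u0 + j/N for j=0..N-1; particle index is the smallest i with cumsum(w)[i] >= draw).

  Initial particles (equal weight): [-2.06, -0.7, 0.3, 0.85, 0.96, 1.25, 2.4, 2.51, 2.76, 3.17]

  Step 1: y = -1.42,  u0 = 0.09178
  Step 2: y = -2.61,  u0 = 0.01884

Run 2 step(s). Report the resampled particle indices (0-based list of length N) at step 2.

resampled_idx = [0, 0, 1, 1, 2, 2, 3, 3, 4, 4]

step 1: w=[0.5403, 0.4514, 0.0080, 0.0002, 0.0001, 0.0000, 0.0000, 0.0000, 0.0000, 0.0000]  mean=-1.4263  Neff=2.0172  idx=[0, 0, 0, 0, 0, 1, 1, 1, 1, 2]
step 2: w=[0.1994, 0.1994, 0.1994, 0.1994, 0.1994, 0.0008, 0.0008, 0.0008, 0.0008, 0.0000]  mean=-2.0557  Neff=5.0317  idx=[0, 0, 1, 1, 2, 2, 3, 3, 4, 4]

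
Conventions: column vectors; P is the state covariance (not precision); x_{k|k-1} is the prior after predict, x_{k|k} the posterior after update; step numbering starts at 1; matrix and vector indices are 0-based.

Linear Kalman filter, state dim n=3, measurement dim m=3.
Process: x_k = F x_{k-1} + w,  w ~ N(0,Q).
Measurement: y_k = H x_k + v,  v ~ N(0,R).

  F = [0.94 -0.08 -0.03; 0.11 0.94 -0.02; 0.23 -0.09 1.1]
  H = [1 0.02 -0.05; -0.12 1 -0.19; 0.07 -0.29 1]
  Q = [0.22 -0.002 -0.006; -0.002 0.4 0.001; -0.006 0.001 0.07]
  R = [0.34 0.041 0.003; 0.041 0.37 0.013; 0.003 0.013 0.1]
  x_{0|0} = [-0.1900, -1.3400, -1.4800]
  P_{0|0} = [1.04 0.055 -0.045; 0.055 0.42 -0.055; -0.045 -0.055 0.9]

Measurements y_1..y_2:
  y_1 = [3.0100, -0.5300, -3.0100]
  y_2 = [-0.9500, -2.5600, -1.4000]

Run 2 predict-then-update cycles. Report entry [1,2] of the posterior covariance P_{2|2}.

P_post[1,2] = 0.0711

step 1: x^-=[-0.0270, -1.2509, -1.5511]  P^-=[1.1364 0.1251 0.1450; 0.1251 0.7977 -0.0789; 0.1450 -0.0789 1.2033]  S=[1.4704 0.0343 0.1234; 0.0343 1.2341 -0.5459; 0.1234 -0.5459 1.4369]  K=[0.7657 -0.0288 0.0543; 0.0804 0.6591 0.0337; -0.0237 0.1429 0.9167]  nu=[2.9845, 0.4230, -1.8198]  x^+=[2.1473, -0.7936, -3.2295]  P^+=[0.2585 0.0534 0.0047; 0.0534 0.2705 0.0869; 0.0047 0.0869 0.1183]
step 2: x^-=[2.1789, -0.4452, -2.9872]  P^-=[0.4424 0.0487 0.0399; 0.0487 0.6499 0.0836; 0.0399 0.0836 0.2120]  S=[0.7810 0.0397 0.0482; 0.0397 0.9923 -0.1315; 0.0482 -0.1315 0.3240]  K=[0.5613 -0.0236 0.0821; 0.0462 0.6223 -0.0675; -0.0061 0.1238 0.6394]  nu=[-3.2693, -2.4209, 1.3056]  x^+=[0.5081, -2.1909, -2.4322]  P^+=[0.1897 0.0396 0.0078; 0.0396 0.2495 0.0711; 0.0078 0.0711 0.0856]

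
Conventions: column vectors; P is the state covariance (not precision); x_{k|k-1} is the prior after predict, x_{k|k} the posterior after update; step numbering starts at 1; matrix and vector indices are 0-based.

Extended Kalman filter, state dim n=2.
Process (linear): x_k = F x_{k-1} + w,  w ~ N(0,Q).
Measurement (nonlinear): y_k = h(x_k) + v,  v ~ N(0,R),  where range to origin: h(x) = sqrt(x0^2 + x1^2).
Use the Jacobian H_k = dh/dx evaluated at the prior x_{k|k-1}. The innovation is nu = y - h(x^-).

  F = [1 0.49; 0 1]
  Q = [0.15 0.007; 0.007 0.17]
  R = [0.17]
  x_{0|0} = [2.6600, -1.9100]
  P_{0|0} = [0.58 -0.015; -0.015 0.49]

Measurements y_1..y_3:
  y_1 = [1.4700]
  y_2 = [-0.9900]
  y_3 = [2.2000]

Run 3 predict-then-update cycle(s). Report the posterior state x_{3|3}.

x_post = [2.0668, 0.7326]

step 1: x^-=[1.7241, -1.9100]  P^-=[0.8329 0.2321; 0.2321 0.6600]  H_jac=[0.6701 -0.7423]  S=[0.6768]  K=[0.5701; -0.4941]  nu=[-1.1031]  x^+=[1.0952, -1.3650]  P^+=[0.6130 0.4227; 0.4227 0.4948]
step 2: x^-=[0.4264, -1.3650]  P^-=[1.2961 0.6722; 0.6722 0.6648]  H_jac=[0.2982 -0.9545]  S=[0.5083]  K=[-0.5020; -0.8541]  nu=[-2.4200]  x^+=[1.6412, 0.7019]  P^+=[1.1680 0.4543; 0.4543 0.2940]
step 3: x^-=[1.9852, 0.7019]  P^-=[1.8338 0.6053; 0.6053 0.4640]  H_jac=[0.9428 0.3333]  S=[2.2320]  K=[0.8650; 0.3250]  nu=[0.0944]  x^+=[2.0668, 0.7326]  P^+=[0.1638 -0.0221; -0.0221 0.2283]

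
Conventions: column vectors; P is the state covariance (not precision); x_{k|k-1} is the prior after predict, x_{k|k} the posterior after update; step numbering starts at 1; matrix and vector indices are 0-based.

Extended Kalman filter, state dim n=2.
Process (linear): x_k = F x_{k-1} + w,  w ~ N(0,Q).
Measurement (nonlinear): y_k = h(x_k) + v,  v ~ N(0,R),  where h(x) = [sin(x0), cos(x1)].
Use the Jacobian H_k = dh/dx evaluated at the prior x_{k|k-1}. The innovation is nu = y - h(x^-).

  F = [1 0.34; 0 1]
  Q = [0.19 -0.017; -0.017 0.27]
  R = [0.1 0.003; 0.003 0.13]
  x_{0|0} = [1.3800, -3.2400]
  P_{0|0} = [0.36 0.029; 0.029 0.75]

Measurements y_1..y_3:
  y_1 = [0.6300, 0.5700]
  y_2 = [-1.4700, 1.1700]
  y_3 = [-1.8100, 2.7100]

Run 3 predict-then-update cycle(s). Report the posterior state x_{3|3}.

x_post = [-1.7218, -7.1539]

step 1: x^-=[0.2784, -3.2400]  P^-=[0.6564 0.2670; 0.2670 1.0200]  H_jac=[0.9615 0.0000; 0.0000 -0.0982]  S=[0.7068 -0.0222; -0.0222 0.1398]  K=[0.8915 -0.0459; 0.3424 -0.6622]  nu=[0.3552, 1.5652]  x^+=[0.5232, -4.1548]  P^+=[0.0926 0.0335; 0.0335 0.8657]
step 2: x^-=[-0.8895, -4.1548]  P^-=[0.4055 0.3109; 0.3109 1.1357]  H_jac=[0.6298 0.0000; 0.0000 -0.8486]  S=[0.2608 -0.1632; -0.1632 0.9478]  K=[0.9021 -0.1231; 0.1285 -0.9947]  nu=[-0.6933, 1.6991]  x^+=[-1.7239, -5.9340]  P^+=[0.1426 0.0157; 0.0157 0.1519]
step 3: x^-=[-3.7415, -5.9340]  P^-=[0.3609 0.0503; 0.0503 0.4219]  H_jac=[-0.8254 0.0000; 0.0000 -0.3421]  S=[0.3458 0.0172; 0.0172 0.1794]  K=[-0.8606 -0.0134; -0.0804 -0.7970]  nu=[-2.3746, 1.7703]  x^+=[-1.7218, -7.1539]  P^+=[0.1043 0.0126; 0.0126 0.3036]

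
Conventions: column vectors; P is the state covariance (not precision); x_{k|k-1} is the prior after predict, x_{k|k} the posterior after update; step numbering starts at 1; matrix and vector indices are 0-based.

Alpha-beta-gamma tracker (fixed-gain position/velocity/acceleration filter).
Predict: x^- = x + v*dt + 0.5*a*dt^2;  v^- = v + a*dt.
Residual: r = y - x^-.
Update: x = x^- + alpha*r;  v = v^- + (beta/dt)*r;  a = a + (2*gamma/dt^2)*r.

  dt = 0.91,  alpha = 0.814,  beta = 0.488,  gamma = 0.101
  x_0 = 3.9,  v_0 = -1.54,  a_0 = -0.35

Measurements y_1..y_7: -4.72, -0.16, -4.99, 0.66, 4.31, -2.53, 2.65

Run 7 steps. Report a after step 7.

step 1: x_pred=2.3537  r=-7.0737  x^+=-3.4043  v^+=-5.6519  a^+=-2.0755
step 2: x_pred=-9.4068  r=9.2468  x^+=-1.8799  v^+=-2.5818  a^+=0.1801
step 3: x_pred=-4.1548  r=-0.8352  x^+=-4.8347  v^+=-2.8658  a^+=-0.0236
step 4: x_pred=-7.4523  r=8.1123  x^+=-0.8489  v^+=1.4630  a^+=1.9552
step 5: x_pred=1.2920  r=3.0180  x^+=3.7487  v^+=4.8607  a^+=2.6914
step 6: x_pred=9.2863  r=-11.8163  x^+=-0.3322  v^+=0.9732  a^+=-0.1910
step 7: x_pred=0.4744  r=2.1756  x^+=2.2453  v^+=1.9662  a^+=0.3397

a_post = 0.3397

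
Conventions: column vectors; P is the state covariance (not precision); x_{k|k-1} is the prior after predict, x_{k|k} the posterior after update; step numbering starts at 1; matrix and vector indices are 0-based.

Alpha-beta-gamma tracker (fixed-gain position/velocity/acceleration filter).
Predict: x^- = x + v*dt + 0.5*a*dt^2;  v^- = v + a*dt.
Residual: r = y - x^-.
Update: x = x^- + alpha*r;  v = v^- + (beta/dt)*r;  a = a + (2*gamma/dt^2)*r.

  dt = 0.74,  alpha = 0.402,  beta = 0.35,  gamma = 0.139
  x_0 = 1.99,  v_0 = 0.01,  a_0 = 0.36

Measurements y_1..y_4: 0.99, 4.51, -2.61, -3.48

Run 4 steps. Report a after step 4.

a_post = -3.6668

step 1: x_pred=2.0960  r=-1.1060  x^+=1.6514  v^+=-0.2467  a^+=-0.2015
step 2: x_pred=1.4137  r=3.0963  x^+=2.6584  v^+=1.0687  a^+=1.3705
step 3: x_pred=3.8245  r=-6.4345  x^+=1.2378  v^+=-0.9605  a^+=-1.8961
step 4: x_pred=0.0079  r=-3.4879  x^+=-1.3942  v^+=-4.0133  a^+=-3.6668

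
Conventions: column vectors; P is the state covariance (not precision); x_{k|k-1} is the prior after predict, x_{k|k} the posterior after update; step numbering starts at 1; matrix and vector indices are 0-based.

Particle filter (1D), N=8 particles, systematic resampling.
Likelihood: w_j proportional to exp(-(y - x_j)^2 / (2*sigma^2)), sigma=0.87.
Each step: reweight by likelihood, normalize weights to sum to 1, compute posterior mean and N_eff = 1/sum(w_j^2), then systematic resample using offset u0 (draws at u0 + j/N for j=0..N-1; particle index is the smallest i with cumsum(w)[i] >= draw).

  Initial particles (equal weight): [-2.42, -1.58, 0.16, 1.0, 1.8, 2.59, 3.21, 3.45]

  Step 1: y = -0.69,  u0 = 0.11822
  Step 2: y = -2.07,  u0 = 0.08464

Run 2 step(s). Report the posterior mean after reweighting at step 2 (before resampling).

step 1: w=[0.0911, 0.3897, 0.4080, 0.0997, 0.0109, 0.0005, 0.0000, 0.0000]  mean=-0.6499  Neff=2.9699  idx=[1, 1, 1, 2, 2, 2, 2, 4]
step 2: w=[0.3149, 0.3149, 0.3149, 0.0138, 0.0138, 0.0138, 0.0138, 0.0000]  mean=-1.4838  Neff=3.3528  idx=[0, 0, 1, 1, 1, 2, 2, 4]

post_mean = -1.4838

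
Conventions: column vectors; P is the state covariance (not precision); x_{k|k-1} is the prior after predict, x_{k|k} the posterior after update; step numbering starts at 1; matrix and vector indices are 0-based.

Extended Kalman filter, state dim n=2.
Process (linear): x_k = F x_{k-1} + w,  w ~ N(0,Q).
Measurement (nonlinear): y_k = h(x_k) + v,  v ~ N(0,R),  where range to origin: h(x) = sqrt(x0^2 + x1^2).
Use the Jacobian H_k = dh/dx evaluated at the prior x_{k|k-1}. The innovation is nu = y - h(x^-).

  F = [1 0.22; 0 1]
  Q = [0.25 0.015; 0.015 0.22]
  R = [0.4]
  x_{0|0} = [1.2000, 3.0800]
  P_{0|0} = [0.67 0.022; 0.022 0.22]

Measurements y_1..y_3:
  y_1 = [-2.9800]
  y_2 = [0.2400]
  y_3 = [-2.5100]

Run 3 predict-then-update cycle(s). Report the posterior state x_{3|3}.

x_post = [1.1509, -0.0411]

step 1: x^-=[1.8776, 3.0800]  P^-=[0.9403 0.0854; 0.0854 0.4400]  H_jac=[0.5205 0.8539]  S=[1.0515]  K=[0.5348; 0.3996]  nu=[-6.5872]  x^+=[-1.6455, 0.4479]  P^+=[0.6395 -0.1393; -0.1393 0.2721]
step 2: x^-=[-1.5470, 0.4479]  P^-=[0.8414 -0.0644; -0.0644 0.4921]  H_jac=[-0.9606 0.2781]  S=[1.2488]  K=[-0.6615; 0.1592]  nu=[-1.3705]  x^+=[-0.6403, 0.2298]  P^+=[0.2949 0.0670; 0.0670 0.4605]
step 3: x^-=[-0.5898, 0.2298]  P^-=[0.5967 0.1833; 0.1833 0.6805]  H_jac=[-0.9318 0.3630]  S=[0.8837]  K=[-0.5538; 0.0862]  nu=[-3.1430]  x^+=[1.1509, -0.0411]  P^+=[0.3256 0.2255; 0.2255 0.6739]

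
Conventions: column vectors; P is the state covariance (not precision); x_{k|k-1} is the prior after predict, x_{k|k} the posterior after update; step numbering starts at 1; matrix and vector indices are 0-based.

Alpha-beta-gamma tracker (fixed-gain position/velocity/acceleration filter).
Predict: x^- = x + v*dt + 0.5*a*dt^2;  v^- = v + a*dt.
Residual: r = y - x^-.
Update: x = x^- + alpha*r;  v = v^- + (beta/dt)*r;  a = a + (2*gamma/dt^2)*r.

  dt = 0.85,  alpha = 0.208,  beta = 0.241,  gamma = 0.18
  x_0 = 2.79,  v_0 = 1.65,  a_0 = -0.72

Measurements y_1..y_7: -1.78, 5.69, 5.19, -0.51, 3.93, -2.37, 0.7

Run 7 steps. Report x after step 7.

x_post = 4.1939

step 1: x_pred=3.9324  r=-5.7124  x^+=2.7442  v^+=-0.5816  a^+=-3.5663
step 2: x_pred=0.9615  r=4.7285  x^+=1.9450  v^+=-2.2723  a^+=-1.2102
step 3: x_pred=-0.4237  r=5.6137  x^+=0.7440  v^+=-1.7094  a^+=1.5869
step 4: x_pred=-0.1358  r=-0.3742  x^+=-0.2136  v^+=-0.4667  a^+=1.4004
step 5: x_pred=-0.1044  r=4.0344  x^+=0.7348  v^+=1.8675  a^+=3.4106
step 6: x_pred=3.5542  r=-5.9242  x^+=2.3220  v^+=3.0868  a^+=0.4587
step 7: x_pred=5.1115  r=-4.4115  x^+=4.1939  v^+=2.2260  a^+=-1.7394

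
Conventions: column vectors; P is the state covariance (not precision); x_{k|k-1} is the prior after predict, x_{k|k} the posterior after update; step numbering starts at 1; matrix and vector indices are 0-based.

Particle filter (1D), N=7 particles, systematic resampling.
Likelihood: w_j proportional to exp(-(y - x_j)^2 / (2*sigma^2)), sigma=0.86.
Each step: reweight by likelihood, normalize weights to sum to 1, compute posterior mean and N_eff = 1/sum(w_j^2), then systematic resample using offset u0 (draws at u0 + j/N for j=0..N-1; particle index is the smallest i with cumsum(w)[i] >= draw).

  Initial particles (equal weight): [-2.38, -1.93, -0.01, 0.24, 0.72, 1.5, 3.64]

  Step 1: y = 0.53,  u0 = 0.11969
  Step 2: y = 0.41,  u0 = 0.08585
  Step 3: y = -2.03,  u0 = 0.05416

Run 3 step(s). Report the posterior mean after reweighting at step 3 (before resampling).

step 1: w=[0.0010, 0.0051, 0.2494, 0.2869, 0.2964, 0.1608, 0.0004]  mean=0.5104  Neff=3.8722  idx=[2, 3, 3, 4, 4, 4, 5]
step 2: w=[0.1453, 0.1606, 0.1606, 0.1534, 0.1534, 0.1534, 0.0733]  mean=0.5170  Neff=6.7268  idx=[0, 1, 2, 3, 4, 5, 6]
step 3: w=[0.4431, 0.2146, 0.2146, 0.0421, 0.0421, 0.0421, 0.0015]  mean=0.1918  Neff=3.4048  idx=[0, 0, 0, 1, 1, 2, 3]

post_mean = 0.1918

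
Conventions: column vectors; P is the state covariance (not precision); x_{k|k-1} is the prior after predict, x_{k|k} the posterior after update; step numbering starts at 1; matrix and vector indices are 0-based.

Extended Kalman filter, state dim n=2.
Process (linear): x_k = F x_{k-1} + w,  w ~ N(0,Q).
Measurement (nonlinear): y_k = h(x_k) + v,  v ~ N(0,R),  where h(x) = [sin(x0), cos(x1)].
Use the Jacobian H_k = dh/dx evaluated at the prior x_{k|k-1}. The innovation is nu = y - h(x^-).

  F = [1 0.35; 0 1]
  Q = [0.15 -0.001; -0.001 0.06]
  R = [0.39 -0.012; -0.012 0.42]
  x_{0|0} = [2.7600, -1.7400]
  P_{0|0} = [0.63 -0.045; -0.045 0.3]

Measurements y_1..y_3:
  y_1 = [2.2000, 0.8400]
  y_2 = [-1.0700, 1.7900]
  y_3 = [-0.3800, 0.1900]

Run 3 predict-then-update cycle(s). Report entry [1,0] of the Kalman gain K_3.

K[1,0] = 0.0747

step 1: x^-=[2.1510, -1.7400]  P^-=[0.7853 0.0590; 0.0590 0.3600]  H_jac=[-0.5482 0.0000; 0.0000 0.9857]  S=[0.6260 -0.0439; -0.0439 0.7698]  K=[-0.6851 0.0365; -0.0194 0.4599]  nu=[1.3636, 1.0084]  x^+=[1.2535, -1.3028]  P^+=[0.4882 0.0239; 0.0239 0.1962]
step 2: x^-=[0.7976, -1.3028]  P^-=[0.6790 0.0916; 0.0916 0.2562]  H_jac=[0.6984 0.0000; 0.0000 0.9643]  S=[0.7212 0.0497; 0.0497 0.6582]  K=[0.6517 0.0850; 0.0631 0.3705]  nu=[-1.7857, 1.5252]  x^+=[-0.2365, -0.8504]  P^+=[0.3624 0.0289; 0.0289 0.1606]
step 3: x^-=[-0.5342, -0.8504]  P^-=[0.5523 0.0841; 0.0841 0.2206]  H_jac=[0.8607 0.0000; 0.0000 0.7515]  S=[0.7992 0.0424; 0.0424 0.5446]  K=[0.5911 0.0700; 0.0747 0.2986]  nu=[0.1291, -0.4697]  x^+=[-0.4907, -0.9810]  P^+=[0.2669 0.0297; 0.0297 0.1657]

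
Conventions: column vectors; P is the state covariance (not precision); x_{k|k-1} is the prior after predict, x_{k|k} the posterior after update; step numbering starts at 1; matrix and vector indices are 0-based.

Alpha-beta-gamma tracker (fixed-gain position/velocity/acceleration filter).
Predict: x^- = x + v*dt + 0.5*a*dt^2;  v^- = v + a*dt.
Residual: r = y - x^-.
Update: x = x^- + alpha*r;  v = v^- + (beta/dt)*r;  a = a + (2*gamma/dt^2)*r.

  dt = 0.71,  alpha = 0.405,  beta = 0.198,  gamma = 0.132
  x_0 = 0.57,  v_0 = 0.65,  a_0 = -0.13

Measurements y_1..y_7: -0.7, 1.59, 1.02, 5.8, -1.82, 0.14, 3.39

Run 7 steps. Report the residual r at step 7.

step 1: x_pred=0.9987  r=-1.6987  x^+=0.3107  v^+=0.0840  a^+=-1.0196
step 2: x_pred=0.1134  r=1.4766  x^+=0.7114  v^+=-0.2282  a^+=-0.2463
step 3: x_pred=0.4873  r=0.5327  x^+=0.7031  v^+=-0.2545  a^+=0.0327
step 4: x_pred=0.5306  r=5.2694  x^+=2.6647  v^+=1.2382  a^+=2.7923
step 5: x_pred=4.2476  r=-6.0676  x^+=1.7902  v^+=1.5286  a^+=-0.3854
step 6: x_pred=2.7784  r=-2.6384  x^+=1.7099  v^+=0.5192  a^+=-1.7671
step 7: x_pred=1.6331  r=1.7569  x^+=2.3446  v^+=-0.2455  a^+=-0.8470

resid = 1.7569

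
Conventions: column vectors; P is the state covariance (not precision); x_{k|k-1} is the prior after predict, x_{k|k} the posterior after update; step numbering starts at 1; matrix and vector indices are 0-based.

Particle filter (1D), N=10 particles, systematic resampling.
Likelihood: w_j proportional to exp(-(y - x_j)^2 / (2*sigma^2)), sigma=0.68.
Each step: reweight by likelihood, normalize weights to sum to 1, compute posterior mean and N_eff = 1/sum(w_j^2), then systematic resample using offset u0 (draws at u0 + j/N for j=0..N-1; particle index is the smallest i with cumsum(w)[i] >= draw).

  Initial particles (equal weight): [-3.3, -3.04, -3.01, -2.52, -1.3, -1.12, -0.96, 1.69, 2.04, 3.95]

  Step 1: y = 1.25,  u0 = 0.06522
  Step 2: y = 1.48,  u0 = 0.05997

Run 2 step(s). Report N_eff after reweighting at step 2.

step 1: w=[0.0000, 0.0000, 0.0000, 0.0000, 0.0007, 0.0017, 0.0038, 0.6103, 0.3832, 0.0003]  mean=1.8078  Neff=1.9256  idx=[7, 7, 7, 7, 7, 7, 8, 8, 8, 8]
step 2: w=[0.1112, 0.1112, 0.1112, 0.1112, 0.1112, 0.1112, 0.0831, 0.0831, 0.0831, 0.0831]  mean=1.8064  Neff=9.8137  idx=[0, 1, 2, 3, 4, 5, 5, 7, 8, 9]

N_eff = 9.8137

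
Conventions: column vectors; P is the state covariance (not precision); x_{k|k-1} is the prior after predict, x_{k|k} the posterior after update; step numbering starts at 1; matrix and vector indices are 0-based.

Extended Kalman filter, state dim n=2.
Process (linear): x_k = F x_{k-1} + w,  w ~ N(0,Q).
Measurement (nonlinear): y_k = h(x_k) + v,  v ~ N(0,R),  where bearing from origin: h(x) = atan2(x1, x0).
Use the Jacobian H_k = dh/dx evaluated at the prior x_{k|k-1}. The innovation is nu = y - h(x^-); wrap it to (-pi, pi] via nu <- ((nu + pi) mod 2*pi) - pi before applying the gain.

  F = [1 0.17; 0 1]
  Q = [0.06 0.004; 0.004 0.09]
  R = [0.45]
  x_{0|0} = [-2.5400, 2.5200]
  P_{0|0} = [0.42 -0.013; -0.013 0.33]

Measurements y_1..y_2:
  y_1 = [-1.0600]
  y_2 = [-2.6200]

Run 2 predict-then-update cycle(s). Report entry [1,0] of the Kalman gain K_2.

K[1,0] = -0.2756

step 1: x^-=[-2.1116, 2.5200]  P^-=[0.4851 0.0471; 0.0471 0.4200]  H_jac=[-0.2331 -0.1954]  S=[0.4967]  K=[-0.2462; -0.1873]  nu=[2.9549]  x^+=[-2.8392, 1.9665]  P^+=[0.4550 0.0242; 0.0242 0.4026]
step 2: x^-=[-2.5049, 1.9665]  P^-=[0.5349 0.0966; 0.0966 0.4926]  H_jac=[-0.1939 -0.2470]  S=[0.5094]  K=[-0.2504; -0.2756]  nu=[1.1872]  x^+=[-2.8022, 1.6394]  P^+=[0.5029 0.0615; 0.0615 0.4539]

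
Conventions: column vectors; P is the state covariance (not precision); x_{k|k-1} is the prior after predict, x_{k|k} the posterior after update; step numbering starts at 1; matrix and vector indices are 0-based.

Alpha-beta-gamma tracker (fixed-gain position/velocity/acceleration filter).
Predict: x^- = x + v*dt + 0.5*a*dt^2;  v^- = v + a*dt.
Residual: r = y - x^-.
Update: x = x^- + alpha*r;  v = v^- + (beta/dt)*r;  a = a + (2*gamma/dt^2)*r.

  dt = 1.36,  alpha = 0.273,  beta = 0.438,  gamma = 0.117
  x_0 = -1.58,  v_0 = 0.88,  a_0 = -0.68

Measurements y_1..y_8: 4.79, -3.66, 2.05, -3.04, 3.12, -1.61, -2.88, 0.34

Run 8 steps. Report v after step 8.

step 1: x_pred=-1.0121  r=5.8021  x^+=0.5719  v^+=1.8238  a^+=0.0540
step 2: x_pred=3.1023  r=-6.7623  x^+=1.2562  v^+=-0.2805  a^+=-0.8015
step 3: x_pred=0.1334  r=1.9166  x^+=0.6566  v^+=-0.7533  a^+=-0.5590
step 4: x_pred=-0.8848  r=-2.1552  x^+=-1.4732  v^+=-2.2076  a^+=-0.8317
step 5: x_pred=-5.2447  r=8.3647  x^+=-2.9611  v^+=-0.6448  a^+=0.2266
step 6: x_pred=-3.6285  r=2.0185  x^+=-3.0774  v^+=0.3134  a^+=0.4820
step 7: x_pred=-2.2054  r=-0.6746  x^+=-2.3896  v^+=0.7517  a^+=0.3966
step 8: x_pred=-1.0006  r=1.3406  x^+=-0.6346  v^+=1.7228  a^+=0.5662

v_post = 1.7228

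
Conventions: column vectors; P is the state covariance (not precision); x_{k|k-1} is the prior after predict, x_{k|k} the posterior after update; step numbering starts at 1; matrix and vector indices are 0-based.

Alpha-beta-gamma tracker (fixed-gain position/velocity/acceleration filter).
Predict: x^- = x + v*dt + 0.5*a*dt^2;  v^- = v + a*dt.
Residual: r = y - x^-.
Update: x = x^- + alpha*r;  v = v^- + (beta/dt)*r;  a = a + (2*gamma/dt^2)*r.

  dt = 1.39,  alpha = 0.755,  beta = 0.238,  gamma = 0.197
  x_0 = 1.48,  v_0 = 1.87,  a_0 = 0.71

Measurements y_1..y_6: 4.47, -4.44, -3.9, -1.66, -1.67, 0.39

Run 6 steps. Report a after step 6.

step 1: x_pred=4.7652  r=-0.2952  x^+=4.5423  v^+=2.8064  a^+=0.6498
step 2: x_pred=9.0709  r=-13.5109  x^+=-1.1298  v^+=1.3962  a^+=-2.1054
step 3: x_pred=-1.2230  r=-2.6770  x^+=-3.2441  v^+=-1.9886  a^+=-2.6513
step 4: x_pred=-8.5696  r=6.9096  x^+=-3.3529  v^+=-4.4908  a^+=-1.2423
step 5: x_pred=-10.7952  r=9.1252  x^+=-3.9057  v^+=-4.6551  a^+=0.6186
step 6: x_pred=-9.7787  r=10.1687  x^+=-2.1013  v^+=-2.0542  a^+=2.6922

a_post = 2.6922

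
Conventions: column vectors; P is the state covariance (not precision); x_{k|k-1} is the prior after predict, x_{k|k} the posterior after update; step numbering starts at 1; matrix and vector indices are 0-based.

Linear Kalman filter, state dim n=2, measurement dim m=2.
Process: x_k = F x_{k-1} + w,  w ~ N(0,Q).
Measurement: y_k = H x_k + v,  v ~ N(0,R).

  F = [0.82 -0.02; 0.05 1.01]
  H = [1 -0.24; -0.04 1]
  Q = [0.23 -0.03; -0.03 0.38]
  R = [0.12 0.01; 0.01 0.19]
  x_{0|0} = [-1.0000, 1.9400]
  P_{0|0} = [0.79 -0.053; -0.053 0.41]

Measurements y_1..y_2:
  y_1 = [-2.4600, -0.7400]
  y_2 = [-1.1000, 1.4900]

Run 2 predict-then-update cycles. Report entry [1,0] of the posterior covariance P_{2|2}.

P_post[1,0] = 0.0320

step 1: x^-=[-0.8588, 1.9094]  P^-=[0.7631 -0.0497; -0.0497 0.7949]  S=[0.9528 -0.2615; -0.2615 0.9901]  K=[0.8531 0.1443; -0.0340 0.7959]  nu=[-1.1429, -2.6838]  x^+=[-2.2209, -0.1877]  P^+=[0.1135 0.0405; 0.0405 0.1525]
step 2: x^-=[-1.8174, -0.3006]  P^-=[0.3051 0.0051; 0.0051 0.5399]  S=[0.4537 -0.1267; -0.1267 0.7300]  K=[0.7009 0.1118; -0.0715 0.7269]  nu=[0.6453, 1.7179]  x^+=[-1.1730, 0.9021]  P^+=[0.0929 0.0320; 0.0320 0.1387]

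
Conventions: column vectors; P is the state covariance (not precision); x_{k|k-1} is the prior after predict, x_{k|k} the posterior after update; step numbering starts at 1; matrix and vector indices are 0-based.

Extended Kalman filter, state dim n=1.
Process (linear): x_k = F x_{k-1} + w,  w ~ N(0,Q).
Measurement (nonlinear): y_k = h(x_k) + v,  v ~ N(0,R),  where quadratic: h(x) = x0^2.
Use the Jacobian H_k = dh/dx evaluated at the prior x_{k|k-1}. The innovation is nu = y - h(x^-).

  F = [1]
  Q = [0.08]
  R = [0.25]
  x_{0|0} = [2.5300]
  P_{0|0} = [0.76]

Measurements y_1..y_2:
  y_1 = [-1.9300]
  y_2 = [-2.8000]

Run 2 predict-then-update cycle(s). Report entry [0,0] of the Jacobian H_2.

H_jac[0,0] = 1.8050

step 1: x^-=[2.5300]  P^-=[0.8400]  H_jac=[5.0600]  S=[21.7570]  K=[0.1954]  nu=[-8.3309]  x^+=[0.9025]  P^+=[0.0097]
step 2: x^-=[0.9025]  P^-=[0.0897]  H_jac=[1.8050]  S=[0.5421]  K=[0.2985]  nu=[-3.6145]  x^+=[-0.1765]  P^+=[0.0413]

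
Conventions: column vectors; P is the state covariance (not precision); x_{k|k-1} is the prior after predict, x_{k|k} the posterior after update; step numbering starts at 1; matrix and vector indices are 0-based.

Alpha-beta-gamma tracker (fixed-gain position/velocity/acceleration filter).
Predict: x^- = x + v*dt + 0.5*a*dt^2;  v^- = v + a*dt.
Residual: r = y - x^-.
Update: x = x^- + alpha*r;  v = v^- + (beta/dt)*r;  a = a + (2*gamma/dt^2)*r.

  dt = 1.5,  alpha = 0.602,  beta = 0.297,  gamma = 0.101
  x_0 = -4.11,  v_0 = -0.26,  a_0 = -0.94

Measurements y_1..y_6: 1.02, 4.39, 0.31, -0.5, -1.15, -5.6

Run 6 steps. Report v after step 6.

step 1: x_pred=-5.5575  r=6.5775  x^+=-1.5978  v^+=-0.3677  a^+=-0.3495
step 2: x_pred=-2.5425  r=6.9325  x^+=1.6309  v^+=0.4808  a^+=0.2729
step 3: x_pred=2.6590  r=-2.3490  x^+=1.2449  v^+=0.4250  a^+=0.0620
step 4: x_pred=1.9522  r=-2.4522  x^+=0.4760  v^+=0.0325  a^+=-0.1581
step 5: x_pred=0.3468  r=-1.4968  x^+=-0.5543  v^+=-0.5011  a^+=-0.2925
step 6: x_pred=-1.6350  r=-3.9650  x^+=-4.0219  v^+=-1.7249  a^+=-0.6485

v_post = -1.7249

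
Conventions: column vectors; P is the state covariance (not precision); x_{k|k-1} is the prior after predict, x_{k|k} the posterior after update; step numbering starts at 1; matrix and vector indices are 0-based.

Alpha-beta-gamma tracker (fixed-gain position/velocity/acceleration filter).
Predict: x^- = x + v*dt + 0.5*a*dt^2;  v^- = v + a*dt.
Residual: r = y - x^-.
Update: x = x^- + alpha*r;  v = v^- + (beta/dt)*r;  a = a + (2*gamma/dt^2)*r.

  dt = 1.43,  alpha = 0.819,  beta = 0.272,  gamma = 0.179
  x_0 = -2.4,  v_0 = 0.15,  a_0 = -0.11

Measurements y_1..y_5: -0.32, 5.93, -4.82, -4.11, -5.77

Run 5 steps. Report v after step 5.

step 1: x_pred=-2.2980  r=1.9780  x^+=-0.6780  v^+=0.3689  a^+=0.2363
step 2: x_pred=0.0911  r=5.8389  x^+=4.8732  v^+=1.8174  a^+=1.2585
step 3: x_pred=8.7588  r=-13.5788  x^+=-2.3622  v^+=1.0342  a^+=-1.1188
step 4: x_pred=-2.0271  r=-2.0829  x^+=-3.7330  v^+=-0.9618  a^+=-1.4834
step 5: x_pred=-6.6250  r=0.8550  x^+=-5.9248  v^+=-2.9204  a^+=-1.3337

v_post = -2.9204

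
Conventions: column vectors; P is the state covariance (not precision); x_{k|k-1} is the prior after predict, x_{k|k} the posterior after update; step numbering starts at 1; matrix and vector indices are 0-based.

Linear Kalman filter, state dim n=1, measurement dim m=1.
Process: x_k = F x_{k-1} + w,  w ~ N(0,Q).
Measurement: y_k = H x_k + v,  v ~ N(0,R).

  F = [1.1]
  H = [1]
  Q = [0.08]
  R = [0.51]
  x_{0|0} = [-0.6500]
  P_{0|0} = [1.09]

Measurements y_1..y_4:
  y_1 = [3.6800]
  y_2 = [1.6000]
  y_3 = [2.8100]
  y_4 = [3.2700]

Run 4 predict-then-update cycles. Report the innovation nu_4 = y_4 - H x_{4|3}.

innov = [0.4440]

step 1: x^-=[-0.7150]  P^-=[1.3989]  S=[1.9089]  K=[0.7328]  nu=[4.3950]  x^+=[2.5058]  P^+=[0.3737]
step 2: x^-=[2.7564]  P^-=[0.5322]  S=[1.0422]  K=[0.5107]  nu=[-1.1564]  x^+=[2.1659]  P^+=[0.2604]
step 3: x^-=[2.3824]  P^-=[0.3951]  S=[0.9051]  K=[0.4365]  nu=[0.4276]  x^+=[2.5691]  P^+=[0.2226]
step 4: x^-=[2.8260]  P^-=[0.3494]  S=[0.8594]  K=[0.4066]  nu=[0.4440]  x^+=[3.0065]  P^+=[0.2073]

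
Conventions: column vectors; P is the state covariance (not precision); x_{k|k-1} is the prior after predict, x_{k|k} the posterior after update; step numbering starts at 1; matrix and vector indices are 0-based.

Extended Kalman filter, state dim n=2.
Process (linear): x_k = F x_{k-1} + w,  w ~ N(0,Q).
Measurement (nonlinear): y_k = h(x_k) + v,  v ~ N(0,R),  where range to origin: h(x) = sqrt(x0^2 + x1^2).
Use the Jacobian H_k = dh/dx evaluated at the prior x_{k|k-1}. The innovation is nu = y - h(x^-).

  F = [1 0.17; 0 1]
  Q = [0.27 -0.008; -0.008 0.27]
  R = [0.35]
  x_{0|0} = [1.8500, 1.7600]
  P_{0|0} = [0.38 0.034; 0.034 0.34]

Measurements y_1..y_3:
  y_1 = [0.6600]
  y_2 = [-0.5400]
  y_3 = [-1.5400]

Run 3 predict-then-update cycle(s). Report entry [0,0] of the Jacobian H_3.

H_jac[0,0] = 0.9059

step 1: x^-=[2.1492, 1.7600]  P^-=[0.6714 0.0838; 0.0838 0.6100]  H_jac=[0.7737 0.6336]  S=[1.0789]  K=[0.5307; 0.4183]  nu=[-2.1179]  x^+=[1.0253, 0.8741]  P^+=[0.3676 -0.1557; -0.1557 0.4212]
step 2: x^-=[1.1739, 0.8741]  P^-=[0.5968 -0.0921; -0.0921 0.6912]  H_jac=[0.8021 0.5972]  S=[0.8922]  K=[0.4749; 0.3799]  nu=[-2.0036]  x^+=[0.2225, 0.1130]  P^+=[0.3956 -0.2530; -0.2530 0.5625]
step 3: x^-=[0.2417, 0.1130]  P^-=[0.5958 -0.1654; -0.1654 0.8325]  H_jac=[0.9059 0.4234]  S=[0.8614]  K=[0.5454; 0.2352]  nu=[-1.8068]  x^+=[-0.7436, -0.3121]  P^+=[0.3397 -0.2759; -0.2759 0.7848]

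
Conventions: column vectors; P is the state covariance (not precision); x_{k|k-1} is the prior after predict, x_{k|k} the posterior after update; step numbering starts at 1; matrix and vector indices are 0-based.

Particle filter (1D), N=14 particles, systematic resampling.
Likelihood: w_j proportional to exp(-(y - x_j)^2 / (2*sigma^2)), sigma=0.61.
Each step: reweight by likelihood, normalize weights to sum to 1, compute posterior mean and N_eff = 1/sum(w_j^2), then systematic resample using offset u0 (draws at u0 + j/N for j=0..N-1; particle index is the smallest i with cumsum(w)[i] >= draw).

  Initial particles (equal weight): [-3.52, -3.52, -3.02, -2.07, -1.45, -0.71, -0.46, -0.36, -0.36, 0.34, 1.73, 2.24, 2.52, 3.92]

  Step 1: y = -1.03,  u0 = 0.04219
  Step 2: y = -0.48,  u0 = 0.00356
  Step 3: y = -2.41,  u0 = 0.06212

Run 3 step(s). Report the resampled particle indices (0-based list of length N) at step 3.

resampled_idx = [0, 0, 0, 0, 0, 0, 1, 1, 1, 1, 1, 1, 4, 12]

step 1: w=[0.0001, 0.0001, 0.0013, 0.0628, 0.2121, 0.2342, 0.1737, 0.1470, 0.1470, 0.0216, 0.0000, 0.0000, 0.0000, 0.0000]  mean=-0.7867  Neff=5.6280  idx=[3, 4, 4, 4, 5, 5, 5, 6, 6, 7, 7, 7, 8, 8]
step 2: w=[0.0032, 0.0267, 0.0267, 0.0267, 0.0880, 0.0880, 0.0880, 0.0945, 0.0945, 0.0927, 0.0927, 0.0927, 0.0927, 0.0927]  mean=-0.5641  Neff=11.5942  idx=[1, 3, 4, 5, 6, 7, 7, 8, 9, 10, 10, 11, 12, 13]
step 3: w=[0.4258, 0.4258, 0.0302, 0.0302, 0.0302, 0.0089, 0.0089, 0.0089, 0.0052, 0.0052, 0.0052, 0.0052, 0.0052, 0.0052]  mean=-1.3226  Neff=2.7342  idx=[0, 0, 0, 0, 0, 0, 1, 1, 1, 1, 1, 1, 4, 12]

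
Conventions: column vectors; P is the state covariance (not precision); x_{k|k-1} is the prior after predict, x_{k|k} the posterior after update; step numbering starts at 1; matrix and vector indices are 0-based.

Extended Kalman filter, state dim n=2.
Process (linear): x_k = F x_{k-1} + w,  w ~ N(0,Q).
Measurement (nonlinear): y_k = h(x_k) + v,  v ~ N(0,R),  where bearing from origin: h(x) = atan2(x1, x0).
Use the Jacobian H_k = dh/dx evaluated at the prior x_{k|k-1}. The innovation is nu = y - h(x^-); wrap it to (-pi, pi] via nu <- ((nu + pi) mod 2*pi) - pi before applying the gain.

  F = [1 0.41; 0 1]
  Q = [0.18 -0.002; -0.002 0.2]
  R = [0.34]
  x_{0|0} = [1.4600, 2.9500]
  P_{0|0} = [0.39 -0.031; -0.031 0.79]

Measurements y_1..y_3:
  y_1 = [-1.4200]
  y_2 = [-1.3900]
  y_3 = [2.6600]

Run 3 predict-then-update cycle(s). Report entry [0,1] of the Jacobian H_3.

step 1: x^-=[2.6695, 2.9500]  P^-=[0.6774 0.2909; 0.2909 0.9900]  H_jac=[-0.1864 0.1686]  S=[0.3734]  K=[-0.2067; 0.3019]  nu=[-2.2553]  x^+=[3.1357, 2.2690]  P^+=[0.6614 0.3142; 0.3142 0.9560]
step 2: x^-=[4.0660, 2.2690]  P^-=[1.2598 0.7041; 0.7041 1.1560]  H_jac=[-0.1047 0.1875]  S=[0.3668]  K=[0.0006; 0.3901]  nu=[-1.8990]  x^+=[4.0649, 1.5282]  P^+=[1.2598 0.7041; 0.7041 1.1001]
step 3: x^-=[4.6914, 1.5282]  P^-=[2.2020 1.1531; 1.1531 1.3001]  H_jac=[-0.0628 0.1927]  S=[0.3691]  K=[0.2276; 0.4827]  nu=[2.3451]  x^+=[5.2251, 2.6603]  P^+=[2.1829 1.1126; 1.1126 1.2141]

H_jac[0,1] = 0.1927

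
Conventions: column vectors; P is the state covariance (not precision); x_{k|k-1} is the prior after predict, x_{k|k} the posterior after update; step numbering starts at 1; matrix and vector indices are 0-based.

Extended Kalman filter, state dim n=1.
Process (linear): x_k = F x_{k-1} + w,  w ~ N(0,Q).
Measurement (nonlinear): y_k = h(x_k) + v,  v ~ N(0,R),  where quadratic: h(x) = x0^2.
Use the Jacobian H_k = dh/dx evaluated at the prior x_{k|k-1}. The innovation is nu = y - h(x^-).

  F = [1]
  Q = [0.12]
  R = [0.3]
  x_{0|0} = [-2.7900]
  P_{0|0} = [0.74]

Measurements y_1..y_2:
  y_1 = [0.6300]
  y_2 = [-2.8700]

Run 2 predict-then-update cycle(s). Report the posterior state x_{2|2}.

x_post = [-0.1590]

step 1: x^-=[-2.7900]  P^-=[0.8600]  H_jac=[-5.5800]  S=[27.0773]  K=[-0.1772]  nu=[-7.1541]  x^+=[-1.5221]  P^+=[0.0095]
step 2: x^-=[-1.5221]  P^-=[0.1295]  H_jac=[-3.0442]  S=[1.5004]  K=[-0.2628]  nu=[-5.1868]  x^+=[-0.1590]  P^+=[0.0259]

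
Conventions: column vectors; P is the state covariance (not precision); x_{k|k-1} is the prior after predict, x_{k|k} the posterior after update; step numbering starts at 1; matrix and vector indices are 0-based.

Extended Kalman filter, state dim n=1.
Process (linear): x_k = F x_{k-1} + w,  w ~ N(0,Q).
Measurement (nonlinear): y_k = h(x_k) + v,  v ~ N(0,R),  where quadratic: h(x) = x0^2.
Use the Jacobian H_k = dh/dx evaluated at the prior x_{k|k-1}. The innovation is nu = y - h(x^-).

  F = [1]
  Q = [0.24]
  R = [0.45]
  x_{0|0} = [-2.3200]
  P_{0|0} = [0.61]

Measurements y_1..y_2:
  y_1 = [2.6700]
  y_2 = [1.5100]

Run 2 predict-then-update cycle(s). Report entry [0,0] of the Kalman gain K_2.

step 1: x^-=[-2.3200]  P^-=[0.8500]  H_jac=[-4.6400]  S=[18.7502]  K=[-0.2103]  nu=[-2.7124]  x^+=[-1.7495]  P^+=[0.0204]
step 2: x^-=[-1.7495]  P^-=[0.2604]  H_jac=[-3.4989]  S=[3.6379]  K=[-0.2504]  nu=[-1.5506]  x^+=[-1.3611]  P^+=[0.0322]

K[0,0] = -0.2504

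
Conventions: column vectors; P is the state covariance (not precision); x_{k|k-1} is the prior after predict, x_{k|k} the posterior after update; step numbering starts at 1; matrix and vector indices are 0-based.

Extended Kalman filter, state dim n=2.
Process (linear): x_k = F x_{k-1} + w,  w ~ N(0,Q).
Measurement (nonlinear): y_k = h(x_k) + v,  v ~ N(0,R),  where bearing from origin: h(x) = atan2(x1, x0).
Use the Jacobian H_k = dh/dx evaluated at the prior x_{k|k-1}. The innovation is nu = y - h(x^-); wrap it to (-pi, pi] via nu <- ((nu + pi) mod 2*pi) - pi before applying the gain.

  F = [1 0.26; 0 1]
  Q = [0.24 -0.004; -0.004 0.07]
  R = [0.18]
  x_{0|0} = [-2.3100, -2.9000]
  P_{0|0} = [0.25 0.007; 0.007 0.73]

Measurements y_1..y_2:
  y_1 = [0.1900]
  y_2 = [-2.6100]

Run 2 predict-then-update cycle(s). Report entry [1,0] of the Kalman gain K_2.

K[1,0] = -0.1876

step 1: x^-=[-3.0640, -2.9000]  P^-=[0.5430 0.1928; 0.1928 0.8000]  H_jac=[0.1629 -0.1722]  S=[0.2073]  K=[0.2667; -0.5128]  nu=[2.5737]  x^+=[-2.3777, -4.2198]  P^+=[0.5282 0.2211; 0.2211 0.7455]
step 2: x^-=[-3.4748, -4.2198]  P^-=[0.9336 0.4110; 0.4110 0.8155]  H_jac=[0.1412 -0.1163]  S=[0.1961]  K=[0.4285; -0.1876]  nu=[-0.3503]  x^+=[-3.6249, -4.1541]  P^+=[0.8976 0.4267; 0.4267 0.8086]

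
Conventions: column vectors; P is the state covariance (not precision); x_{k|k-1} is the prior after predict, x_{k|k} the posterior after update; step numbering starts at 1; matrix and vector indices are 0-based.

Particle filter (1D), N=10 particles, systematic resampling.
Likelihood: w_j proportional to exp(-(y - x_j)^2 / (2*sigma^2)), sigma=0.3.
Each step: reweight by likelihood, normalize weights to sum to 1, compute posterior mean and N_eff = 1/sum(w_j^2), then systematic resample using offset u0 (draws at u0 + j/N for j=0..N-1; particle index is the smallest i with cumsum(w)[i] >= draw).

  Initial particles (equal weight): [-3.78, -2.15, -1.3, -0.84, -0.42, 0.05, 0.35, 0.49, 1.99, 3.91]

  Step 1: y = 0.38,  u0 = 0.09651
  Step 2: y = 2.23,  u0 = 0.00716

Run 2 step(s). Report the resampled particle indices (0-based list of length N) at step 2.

resampled_idx = [2, 6, 6, 7, 7, 7, 8, 8, 9, 9]

step 1: w=[0.0000, 0.0000, 0.0000, 0.0001, 0.0114, 0.2180, 0.3972, 0.3733, 0.0000, 0.0000]  mean=0.3280  Neff=2.9005  idx=[5, 5, 6, 6, 6, 6, 7, 7, 7, 7]
step 2: w=[0.0000, 0.0000, 0.0141, 0.0141, 0.0141, 0.0141, 0.2359, 0.2359, 0.2359, 0.2359]  mean=0.4821  Neff=4.4776  idx=[2, 6, 6, 7, 7, 7, 8, 8, 9, 9]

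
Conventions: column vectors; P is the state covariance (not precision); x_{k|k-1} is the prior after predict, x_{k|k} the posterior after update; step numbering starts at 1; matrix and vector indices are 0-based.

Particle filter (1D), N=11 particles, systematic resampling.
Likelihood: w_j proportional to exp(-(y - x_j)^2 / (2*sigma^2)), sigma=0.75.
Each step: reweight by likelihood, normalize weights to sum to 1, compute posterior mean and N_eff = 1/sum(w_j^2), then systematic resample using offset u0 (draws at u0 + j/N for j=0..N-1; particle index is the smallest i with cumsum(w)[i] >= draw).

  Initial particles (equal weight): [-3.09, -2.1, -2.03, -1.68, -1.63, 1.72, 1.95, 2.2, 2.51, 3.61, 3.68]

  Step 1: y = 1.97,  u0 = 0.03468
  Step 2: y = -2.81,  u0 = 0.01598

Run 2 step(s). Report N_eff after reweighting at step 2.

step 1: w=[0.0000, 0.0000, 0.0000, 0.0000, 0.0000, 0.2465, 0.2605, 0.2486, 0.2011, 0.0239, 0.0194]  mean=2.1412  Neff=4.3133  idx=[5, 5, 5, 6, 6, 6, 7, 7, 8, 8, 8]
step 2: w=[0.2869, 0.2869, 0.2869, 0.0429, 0.0429, 0.0429, 0.0049, 0.0049, 0.0003, 0.0003, 0.0003]  mean=1.7550  Neff=3.9615  idx=[0, 0, 0, 1, 1, 1, 1, 2, 2, 2, 4]

N_eff = 3.9615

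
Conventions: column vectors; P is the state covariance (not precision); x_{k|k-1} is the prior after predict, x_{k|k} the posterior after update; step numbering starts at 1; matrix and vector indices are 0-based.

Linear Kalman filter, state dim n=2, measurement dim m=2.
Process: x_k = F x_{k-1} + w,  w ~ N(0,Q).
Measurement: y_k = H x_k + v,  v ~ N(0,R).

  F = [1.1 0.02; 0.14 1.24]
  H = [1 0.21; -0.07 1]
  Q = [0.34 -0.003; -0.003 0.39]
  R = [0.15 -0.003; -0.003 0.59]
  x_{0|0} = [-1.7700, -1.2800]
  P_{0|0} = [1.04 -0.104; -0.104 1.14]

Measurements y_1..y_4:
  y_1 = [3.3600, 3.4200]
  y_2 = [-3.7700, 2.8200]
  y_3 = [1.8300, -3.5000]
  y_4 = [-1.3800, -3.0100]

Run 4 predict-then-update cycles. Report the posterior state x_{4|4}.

step 1: x^-=[-1.9726, -1.8350]  P^-=[1.5943 0.0433; 0.0433 2.1271]  S=[1.8563 0.3747; 0.3747 2.7189]  K=[0.8937 -0.1483; 0.1093 0.7662]  nu=[5.7180, 5.1169]  x^+=[2.3787, 2.7104]  P^+=[0.1512 -0.0796; -0.0796 0.4461]
step 2: x^-=[2.6707, 3.6938]  P^-=[0.5196 -0.0774; -0.0774 1.0513]  S=[0.6835 0.1051; 0.1051 1.6547]  K=[0.7544 -0.1167; 0.1126 0.6315]  nu=[-7.2165, -0.6869]  x^+=[-2.6935, 2.4474]  P^+=[0.1266 -0.0623; -0.0623 0.3679]
step 3: x^-=[-2.9139, 2.6577]  P^-=[0.4906 -0.0595; -0.0595 0.9365]  S=[0.6569 0.1007; 0.1007 1.5372]  K=[0.7446 -0.1098; 0.1162 0.6043]  nu=[4.1858, -6.3617]  x^+=[0.9016, -0.7004]  P^+=[0.1243 -0.0583; -0.0583 0.3521]
step 4: x^-=[0.9778, -0.7422]  P^-=[0.4879 -0.0549; -0.0549 0.9136]  S=[0.6552 0.1007; 0.1007 1.5137]  K=[0.7438 -0.1083; 0.1172 0.5983]  nu=[-2.2019, -2.1993]  x^+=[-0.4219, -2.3161]  P^+=[0.1240 -0.0574; -0.0574 0.3486]

x_post = [-0.4219, -2.3161]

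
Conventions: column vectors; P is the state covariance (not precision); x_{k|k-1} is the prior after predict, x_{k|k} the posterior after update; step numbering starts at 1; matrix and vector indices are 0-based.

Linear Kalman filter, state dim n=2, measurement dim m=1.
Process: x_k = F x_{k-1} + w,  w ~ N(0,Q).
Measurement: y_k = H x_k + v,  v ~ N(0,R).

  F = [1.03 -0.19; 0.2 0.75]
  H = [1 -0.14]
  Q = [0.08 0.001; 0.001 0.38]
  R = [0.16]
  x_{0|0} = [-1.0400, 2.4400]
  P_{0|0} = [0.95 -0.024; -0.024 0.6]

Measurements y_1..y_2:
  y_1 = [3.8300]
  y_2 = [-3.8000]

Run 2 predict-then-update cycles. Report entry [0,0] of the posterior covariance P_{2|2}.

step 1: x^-=[-1.5348, 1.6220]  P^-=[1.1189 0.0936; 0.0936 0.7483]  S=[1.2674]  K=[0.8725; -0.0088]  nu=[5.5919]  x^+=[3.3442, 1.5726]  P^+=[0.1541 0.1033; 0.1033 0.7482]
step 2: x^-=[3.1457, 1.8483]  P^-=[0.2300 0.0020; 0.0020 0.8380]  S=[0.4059]  K=[0.5660; -0.2841]  nu=[-6.6870]  x^+=[-0.6392, 3.7480]  P^+=[0.1000 0.0673; 0.0673 0.8053]

P_post[0,0] = 0.1000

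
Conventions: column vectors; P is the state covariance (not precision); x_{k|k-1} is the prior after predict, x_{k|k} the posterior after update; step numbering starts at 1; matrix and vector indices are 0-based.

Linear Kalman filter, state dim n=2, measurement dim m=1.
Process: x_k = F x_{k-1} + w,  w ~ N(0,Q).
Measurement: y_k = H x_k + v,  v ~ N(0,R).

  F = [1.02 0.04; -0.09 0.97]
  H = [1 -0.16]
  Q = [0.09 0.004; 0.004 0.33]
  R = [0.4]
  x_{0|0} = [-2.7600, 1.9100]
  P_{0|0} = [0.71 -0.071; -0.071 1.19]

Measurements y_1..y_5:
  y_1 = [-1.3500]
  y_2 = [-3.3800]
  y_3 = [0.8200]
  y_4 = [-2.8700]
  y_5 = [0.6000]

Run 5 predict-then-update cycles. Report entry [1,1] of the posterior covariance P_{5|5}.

P_post[1,1] = 2.1395

step 1: x^-=[-2.7388, 2.1011]  P^-=[0.8248 -0.0850; -0.0850 1.4678]  S=[1.2896]  K=[0.6501; -0.2480]  nu=[1.7250]  x^+=[-1.6173, 1.6733]  P^+=[0.2797 0.1229; 0.1229 1.3885]
step 2: x^-=[-1.5827, 1.7686]  P^-=[0.3933 0.1534; 0.1534 1.6172]  S=[0.7856]  K=[0.4694; -0.1341]  nu=[-1.5143]  x^+=[-2.2935, 1.9717]  P^+=[0.2202 0.2028; 0.2028 1.6031]
step 3: x^-=[-2.2605, 2.1190]  P^-=[0.3382 0.2460; 0.2460 1.8047]  S=[0.7057]  K=[0.4235; -0.0606]  nu=[3.4195]  x^+=[-0.8124, 1.9116]  P^+=[0.2117 0.2641; 0.2641 1.8021]
step 4: x^-=[-0.7521, 1.9273]  P^-=[0.3346 0.3148; 0.3148 1.9812]  S=[0.6846]  K=[0.4152; -0.0032]  nu=[-1.8095]  x^+=[-1.5035, 1.9331]  P^+=[0.2166 0.3157; 0.3157 1.9812]
step 5: x^-=[-1.4562, 2.0104]  P^-=[0.3443 0.3722; 0.3722 2.1408]  S=[0.6800]  K=[0.4187; 0.0437]  nu=[2.3779]  x^+=[-0.4605, 2.1143]  P^+=[0.2251 0.3598; 0.3598 2.1395]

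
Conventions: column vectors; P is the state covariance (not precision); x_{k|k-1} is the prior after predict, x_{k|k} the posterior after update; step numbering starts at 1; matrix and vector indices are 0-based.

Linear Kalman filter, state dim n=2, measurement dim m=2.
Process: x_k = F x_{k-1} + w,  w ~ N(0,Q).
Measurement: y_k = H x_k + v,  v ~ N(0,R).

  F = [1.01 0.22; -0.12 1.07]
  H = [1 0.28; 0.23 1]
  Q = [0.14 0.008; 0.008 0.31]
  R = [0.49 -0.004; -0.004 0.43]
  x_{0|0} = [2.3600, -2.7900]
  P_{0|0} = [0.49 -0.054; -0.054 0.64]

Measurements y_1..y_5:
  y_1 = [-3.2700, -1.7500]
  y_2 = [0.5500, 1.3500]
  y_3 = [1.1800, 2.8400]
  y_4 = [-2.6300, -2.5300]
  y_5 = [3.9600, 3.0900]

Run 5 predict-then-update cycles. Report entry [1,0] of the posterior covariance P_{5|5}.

P_post[1,0] = -0.0644

step 1: x^-=[1.7698, -3.2685]  P^-=[0.6468 0.0423; 0.0423 1.0637]  S=[1.2439 0.4877; 0.4877 1.5474]  K=[0.5489 -0.0495; 0.0017 0.6932]  nu=[-4.1246, 1.1114]  x^+=[-0.5493, -2.5052]  P^+=[0.2947 -0.0913; -0.0913 0.3190]
step 2: x^-=[-1.1059, -2.6146]  P^-=[0.4155 -0.0488; -0.0488 0.7030]  S=[0.9333 0.2364; 0.2364 1.1325]  K=[0.4436 -0.0513; 0.0041 0.6100]  nu=[2.3880, 4.2190]  x^+=[-0.2632, -0.0315]  P^+=[0.2397 -0.0790; -0.0790 0.2804]
step 3: x^-=[-0.2728, -0.0021]  P^-=[0.3630 -0.0383; -0.0383 0.6548]  S=[0.8829 0.2221; 0.2221 1.0864]  K=[0.4096 -0.0421; 0.0155 0.5915]  nu=[1.4534, 2.9049]  x^+=[0.2001, 1.7385]  P^+=[0.2206 -0.0705; -0.0705 0.2705]
step 4: x^-=[0.5846, 1.8362]  P^-=[0.3468 -0.0294; -0.0294 0.6409]  S=[0.8706 0.2240; 0.2240 1.0758]  K=[0.3982 -0.0361; 0.0219 0.5850]  nu=[-3.7287, -4.5007]  x^+=[-0.7378, -0.8782]  P^+=[0.2138 -0.0663; -0.0663 0.2667]
step 5: x^-=[-0.9384, -0.8511]  P^-=[0.3416 -0.0250; -0.0250 0.6354]  S=[0.8674 0.2259; 0.2259 1.0720]  K=[0.3943 -0.0331; 0.0247 0.5822]  nu=[5.1367, 4.1570]  x^+=[0.9495, 1.6958]  P^+=[0.2114 -0.0644; -0.0644 0.2651]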